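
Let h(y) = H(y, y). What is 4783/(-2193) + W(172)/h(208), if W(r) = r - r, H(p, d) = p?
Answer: -4783/2193 ≈ -2.1810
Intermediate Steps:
W(r) = 0
h(y) = y
4783/(-2193) + W(172)/h(208) = 4783/(-2193) + 0/208 = 4783*(-1/2193) + 0*(1/208) = -4783/2193 + 0 = -4783/2193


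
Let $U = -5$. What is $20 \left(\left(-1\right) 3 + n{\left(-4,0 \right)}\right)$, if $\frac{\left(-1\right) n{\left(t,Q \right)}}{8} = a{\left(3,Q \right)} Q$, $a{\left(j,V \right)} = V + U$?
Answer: $-60$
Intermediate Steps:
$a{\left(j,V \right)} = -5 + V$ ($a{\left(j,V \right)} = V - 5 = -5 + V$)
$n{\left(t,Q \right)} = - 8 Q \left(-5 + Q\right)$ ($n{\left(t,Q \right)} = - 8 \left(-5 + Q\right) Q = - 8 Q \left(-5 + Q\right)$)
$20 \left(\left(-1\right) 3 + n{\left(-4,0 \right)}\right) = 20 \left(\left(-1\right) 3 + 8 \cdot 0 \left(5 - 0\right)\right) = 20 \left(-3 + 8 \cdot 0 \left(5 + 0\right)\right) = 20 \left(-3 + 8 \cdot 0 \cdot 5\right) = 20 \left(-3 + 0\right) = 20 \left(-3\right) = -60$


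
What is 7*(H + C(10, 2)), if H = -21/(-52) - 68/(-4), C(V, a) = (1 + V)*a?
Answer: 14343/52 ≈ 275.83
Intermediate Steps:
C(V, a) = a*(1 + V)
H = 905/52 (H = -21*(-1/52) - 68*(-¼) = 21/52 + 17 = 905/52 ≈ 17.404)
7*(H + C(10, 2)) = 7*(905/52 + 2*(1 + 10)) = 7*(905/52 + 2*11) = 7*(905/52 + 22) = 7*(2049/52) = 14343/52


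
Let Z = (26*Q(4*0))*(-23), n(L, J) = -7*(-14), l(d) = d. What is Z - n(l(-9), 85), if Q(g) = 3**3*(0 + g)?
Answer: -98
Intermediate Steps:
n(L, J) = 98
Q(g) = 27*g
Z = 0 (Z = (26*(27*(4*0)))*(-23) = (26*(27*0))*(-23) = (26*0)*(-23) = 0*(-23) = 0)
Z - n(l(-9), 85) = 0 - 1*98 = 0 - 98 = -98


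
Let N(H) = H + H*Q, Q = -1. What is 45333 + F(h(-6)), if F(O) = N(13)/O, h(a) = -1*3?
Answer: 45333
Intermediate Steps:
h(a) = -3
N(H) = 0 (N(H) = H + H*(-1) = H - H = 0)
F(O) = 0 (F(O) = 0/O = 0)
45333 + F(h(-6)) = 45333 + 0 = 45333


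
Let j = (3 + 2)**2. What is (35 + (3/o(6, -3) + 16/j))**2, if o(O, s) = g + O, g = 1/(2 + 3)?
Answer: 783776016/600625 ≈ 1304.9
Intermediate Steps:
g = 1/5 ≈ 0.20000
o(O, s) = 1/5 + O
j = 25 (j = 5**2 = 25)
(35 + (3/o(6, -3) + 16/j))**2 = (35 + (3/(1/5 + 6) + 16/25))**2 = (35 + (3/(31/5) + 16*(1/25)))**2 = (35 + (3*(5/31) + 16/25))**2 = (35 + (15/31 + 16/25))**2 = (35 + 871/775)**2 = (27996/775)**2 = 783776016/600625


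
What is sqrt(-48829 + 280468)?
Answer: sqrt(231639) ≈ 481.29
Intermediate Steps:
sqrt(-48829 + 280468) = sqrt(231639)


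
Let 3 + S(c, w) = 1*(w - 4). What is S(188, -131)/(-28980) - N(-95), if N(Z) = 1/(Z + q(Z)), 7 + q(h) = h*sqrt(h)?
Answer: 889199/182233590 - 95*I*sqrt(95)/867779 ≈ 0.0048794 - 0.001067*I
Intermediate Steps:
q(h) = -7 + h**(3/2) (q(h) = -7 + h*sqrt(h) = -7 + h**(3/2))
S(c, w) = -7 + w (S(c, w) = -3 + 1*(w - 4) = -3 + 1*(-4 + w) = -3 + (-4 + w) = -7 + w)
N(Z) = 1/(-7 + Z + Z**(3/2)) (N(Z) = 1/(Z + (-7 + Z**(3/2))) = 1/(-7 + Z + Z**(3/2)))
S(188, -131)/(-28980) - N(-95) = (-7 - 131)/(-28980) - 1/(-7 - 95 + (-95)**(3/2)) = -138*(-1/28980) - 1/(-7 - 95 - 95*I*sqrt(95)) = 1/210 - 1/(-102 - 95*I*sqrt(95))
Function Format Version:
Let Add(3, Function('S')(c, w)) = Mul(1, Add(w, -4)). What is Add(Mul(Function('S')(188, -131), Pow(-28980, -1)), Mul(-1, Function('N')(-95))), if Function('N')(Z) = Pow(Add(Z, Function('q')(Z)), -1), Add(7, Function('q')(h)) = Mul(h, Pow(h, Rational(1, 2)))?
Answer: Add(Rational(889199, 182233590), Mul(Rational(-95, 867779), I, Pow(95, Rational(1, 2)))) ≈ Add(0.0048794, Mul(-0.0010670, I))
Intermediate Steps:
Function('q')(h) = Add(-7, Pow(h, Rational(3, 2))) (Function('q')(h) = Add(-7, Mul(h, Pow(h, Rational(1, 2)))) = Add(-7, Pow(h, Rational(3, 2))))
Function('S')(c, w) = Add(-7, w) (Function('S')(c, w) = Add(-3, Mul(1, Add(w, -4))) = Add(-3, Mul(1, Add(-4, w))) = Add(-3, Add(-4, w)) = Add(-7, w))
Function('N')(Z) = Pow(Add(-7, Z, Pow(Z, Rational(3, 2))), -1) (Function('N')(Z) = Pow(Add(Z, Add(-7, Pow(Z, Rational(3, 2)))), -1) = Pow(Add(-7, Z, Pow(Z, Rational(3, 2))), -1))
Add(Mul(Function('S')(188, -131), Pow(-28980, -1)), Mul(-1, Function('N')(-95))) = Add(Mul(Add(-7, -131), Pow(-28980, -1)), Mul(-1, Pow(Add(-7, -95, Pow(-95, Rational(3, 2))), -1))) = Add(Mul(-138, Rational(-1, 28980)), Mul(-1, Pow(Add(-7, -95, Mul(-95, I, Pow(95, Rational(1, 2)))), -1))) = Add(Rational(1, 210), Mul(-1, Pow(Add(-102, Mul(-95, I, Pow(95, Rational(1, 2)))), -1)))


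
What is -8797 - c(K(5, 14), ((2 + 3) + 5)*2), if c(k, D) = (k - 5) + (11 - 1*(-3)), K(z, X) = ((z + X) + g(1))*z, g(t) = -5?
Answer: -8876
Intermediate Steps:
K(z, X) = z*(-5 + X + z) (K(z, X) = ((z + X) - 5)*z = ((X + z) - 5)*z = (-5 + X + z)*z = z*(-5 + X + z))
c(k, D) = 9 + k (c(k, D) = (-5 + k) + (11 + 3) = (-5 + k) + 14 = 9 + k)
-8797 - c(K(5, 14), ((2 + 3) + 5)*2) = -8797 - (9 + 5*(-5 + 14 + 5)) = -8797 - (9 + 5*14) = -8797 - (9 + 70) = -8797 - 1*79 = -8797 - 79 = -8876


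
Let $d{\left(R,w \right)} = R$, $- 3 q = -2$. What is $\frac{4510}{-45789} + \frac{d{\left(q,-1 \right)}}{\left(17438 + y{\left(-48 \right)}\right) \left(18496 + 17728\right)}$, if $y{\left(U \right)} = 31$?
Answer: $- \frac{1426957346017}{14487572198592} \approx -0.098495$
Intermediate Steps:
$q = \frac{2}{3}$ ($q = \left(- \frac{1}{3}\right) \left(-2\right) = \frac{2}{3} \approx 0.66667$)
$\frac{4510}{-45789} + \frac{d{\left(q,-1 \right)}}{\left(17438 + y{\left(-48 \right)}\right) \left(18496 + 17728\right)} = \frac{4510}{-45789} + \frac{2}{3 \left(17438 + 31\right) \left(18496 + 17728\right)} = 4510 \left(- \frac{1}{45789}\right) + \frac{2}{3 \cdot 17469 \cdot 36224} = - \frac{4510}{45789} + \frac{2}{3 \cdot 632797056} = - \frac{4510}{45789} + \frac{2}{3} \cdot \frac{1}{632797056} = - \frac{4510}{45789} + \frac{1}{949195584} = - \frac{1426957346017}{14487572198592}$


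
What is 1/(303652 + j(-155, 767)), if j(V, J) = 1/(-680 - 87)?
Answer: 767/232901083 ≈ 3.2932e-6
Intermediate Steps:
j(V, J) = -1/767 (j(V, J) = 1/(-767) = -1/767)
1/(303652 + j(-155, 767)) = 1/(303652 - 1/767) = 1/(232901083/767) = 767/232901083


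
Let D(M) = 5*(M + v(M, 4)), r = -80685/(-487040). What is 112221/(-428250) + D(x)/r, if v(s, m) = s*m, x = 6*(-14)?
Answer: -9733695612253/767852250 ≈ -12677.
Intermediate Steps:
r = 16137/97408 (r = -80685*(-1/487040) = 16137/97408 ≈ 0.16566)
x = -84
v(s, m) = m*s
D(M) = 25*M (D(M) = 5*(M + 4*M) = 5*(5*M) = 25*M)
112221/(-428250) + D(x)/r = 112221/(-428250) + (25*(-84))/(16137/97408) = 112221*(-1/428250) - 2100*97408/16137 = -37407/142750 - 68185600/5379 = -9733695612253/767852250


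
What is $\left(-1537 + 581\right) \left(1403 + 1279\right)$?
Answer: $-2563992$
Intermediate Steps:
$\left(-1537 + 581\right) \left(1403 + 1279\right) = \left(-956\right) 2682 = -2563992$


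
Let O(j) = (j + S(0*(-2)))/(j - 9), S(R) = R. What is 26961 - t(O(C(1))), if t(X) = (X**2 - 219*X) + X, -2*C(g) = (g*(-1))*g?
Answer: 7788022/289 ≈ 26948.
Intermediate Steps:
C(g) = g**2/2 (C(g) = -g*(-1)*g/2 = -(-g)*g/2 = -(-1)*g**2/2 = g**2/2)
O(j) = j/(-9 + j) (O(j) = (j + 0*(-2))/(j - 9) = (j + 0)/(-9 + j) = j/(-9 + j))
t(X) = X**2 - 218*X
26961 - t(O(C(1))) = 26961 - ((1/2)*1**2)/(-9 + (1/2)*1**2)*(-218 + ((1/2)*1**2)/(-9 + (1/2)*1**2)) = 26961 - ((1/2)*1)/(-9 + (1/2)*1)*(-218 + ((1/2)*1)/(-9 + (1/2)*1)) = 26961 - 1/(2*(-9 + 1/2))*(-218 + 1/(2*(-9 + 1/2))) = 26961 - 1/(2*(-17/2))*(-218 + 1/(2*(-17/2))) = 26961 - (1/2)*(-2/17)*(-218 + (1/2)*(-2/17)) = 26961 - (-1)*(-218 - 1/17)/17 = 26961 - (-1)*(-3707)/(17*17) = 26961 - 1*3707/289 = 26961 - 3707/289 = 7788022/289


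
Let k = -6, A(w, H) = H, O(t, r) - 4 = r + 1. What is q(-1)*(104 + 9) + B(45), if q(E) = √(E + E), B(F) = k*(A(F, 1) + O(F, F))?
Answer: -306 + 113*I*√2 ≈ -306.0 + 159.81*I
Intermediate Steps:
O(t, r) = 5 + r (O(t, r) = 4 + (r + 1) = 4 + (1 + r) = 5 + r)
B(F) = -36 - 6*F (B(F) = -6*(1 + (5 + F)) = -6*(6 + F) = -36 - 6*F)
q(E) = √2*√E (q(E) = √(2*E) = √2*√E)
q(-1)*(104 + 9) + B(45) = (√2*√(-1))*(104 + 9) + (-36 - 6*45) = (√2*I)*113 + (-36 - 270) = (I*√2)*113 - 306 = 113*I*√2 - 306 = -306 + 113*I*√2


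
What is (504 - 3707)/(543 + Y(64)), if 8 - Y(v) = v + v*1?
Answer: -3203/423 ≈ -7.5721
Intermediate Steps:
Y(v) = 8 - 2*v (Y(v) = 8 - (v + v*1) = 8 - (v + v) = 8 - 2*v)
(504 - 3707)/(543 + Y(64)) = (504 - 3707)/(543 + (8 - 2*64)) = -3203/(543 + (8 - 128)) = -3203/(543 - 120) = -3203/423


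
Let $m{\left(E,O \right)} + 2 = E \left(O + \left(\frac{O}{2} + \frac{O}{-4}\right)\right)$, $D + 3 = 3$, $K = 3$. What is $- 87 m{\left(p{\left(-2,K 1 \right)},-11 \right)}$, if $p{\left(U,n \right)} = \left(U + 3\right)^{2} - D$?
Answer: $\frac{5481}{4} \approx 1370.3$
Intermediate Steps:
$D = 0$ ($D = -3 + 3 = 0$)
$p{\left(U,n \right)} = \left(3 + U\right)^{2}$ ($p{\left(U,n \right)} = \left(U + 3\right)^{2} - 0 = \left(3 + U\right)^{2} + 0 = \left(3 + U\right)^{2}$)
$m{\left(E,O \right)} = -2 + \frac{5 E O}{4}$ ($m{\left(E,O \right)} = -2 + E \left(O + \left(\frac{O}{2} + \frac{O}{-4}\right)\right) = -2 + E \left(O + \left(O \frac{1}{2} + O \left(- \frac{1}{4}\right)\right)\right) = -2 + E \left(O + \left(\frac{O}{2} - \frac{O}{4}\right)\right) = -2 + E \left(O + \frac{O}{4}\right) = -2 + E \frac{5 O}{4} = -2 + \frac{5 E O}{4}$)
$- 87 m{\left(p{\left(-2,K 1 \right)},-11 \right)} = - 87 \left(-2 + \frac{5}{4} \left(3 - 2\right)^{2} \left(-11\right)\right) = - 87 \left(-2 + \frac{5}{4} \cdot 1^{2} \left(-11\right)\right) = - 87 \left(-2 + \frac{5}{4} \cdot 1 \left(-11\right)\right) = - 87 \left(-2 - \frac{55}{4}\right) = \left(-87\right) \left(- \frac{63}{4}\right) = \frac{5481}{4}$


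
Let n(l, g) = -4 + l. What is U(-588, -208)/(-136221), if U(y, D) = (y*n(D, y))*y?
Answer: 24432576/45407 ≈ 538.08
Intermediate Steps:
U(y, D) = y²*(-4 + D) (U(y, D) = (y*(-4 + D))*y = y²*(-4 + D))
U(-588, -208)/(-136221) = ((-588)²*(-4 - 208))/(-136221) = (345744*(-212))*(-1/136221) = -73297728*(-1/136221) = 24432576/45407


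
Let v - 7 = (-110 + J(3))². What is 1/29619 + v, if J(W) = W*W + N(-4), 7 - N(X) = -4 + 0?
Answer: 240121234/29619 ≈ 8107.0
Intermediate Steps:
N(X) = 11 (N(X) = 7 - (-4 + 0) = 7 - 1*(-4) = 7 + 4 = 11)
J(W) = 11 + W² (J(W) = W*W + 11 = W² + 11 = 11 + W²)
v = 8107 (v = 7 + (-110 + (11 + 3²))² = 7 + (-110 + (11 + 9))² = 7 + (-110 + 20)² = 7 + (-90)² = 7 + 8100 = 8107)
1/29619 + v = 1/29619 + 8107 = 240121234/29619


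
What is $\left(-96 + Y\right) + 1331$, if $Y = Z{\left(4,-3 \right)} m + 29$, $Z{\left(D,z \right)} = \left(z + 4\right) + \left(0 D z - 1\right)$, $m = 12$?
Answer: $1264$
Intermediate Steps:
$Z{\left(D,z \right)} = 3 + z$ ($Z{\left(D,z \right)} = \left(4 + z\right) - \left(1 + 0 z\right) = \left(4 + z\right) + \left(0 - 1\right) = \left(4 + z\right) - 1 = 3 + z$)
$Y = 29$ ($Y = \left(3 - 3\right) 12 + 29 = 0 \cdot 12 + 29 = 0 + 29 = 29$)
$\left(-96 + Y\right) + 1331 = \left(-96 + 29\right) + 1331 = -67 + 1331 = 1264$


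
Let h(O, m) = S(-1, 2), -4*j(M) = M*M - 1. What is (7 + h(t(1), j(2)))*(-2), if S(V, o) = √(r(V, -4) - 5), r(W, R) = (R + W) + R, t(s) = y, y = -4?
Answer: -14 - 2*I*√14 ≈ -14.0 - 7.4833*I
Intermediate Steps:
t(s) = -4
r(W, R) = W + 2*R
j(M) = ¼ - M²/4 (j(M) = -(M*M - 1)/4 = -(M² - 1)/4 = -(-1 + M²)/4 = ¼ - M²/4)
S(V, o) = √(-13 + V) (S(V, o) = √((V + 2*(-4)) - 5) = √((V - 8) - 5) = √((-8 + V) - 5) = √(-13 + V))
h(O, m) = I*√14 (h(O, m) = √(-13 - 1) = √(-14) = I*√14)
(7 + h(t(1), j(2)))*(-2) = (7 + I*√14)*(-2) = -14 - 2*I*√14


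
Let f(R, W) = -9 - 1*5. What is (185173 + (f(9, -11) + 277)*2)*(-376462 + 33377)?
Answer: -63710541415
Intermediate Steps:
f(R, W) = -14 (f(R, W) = -9 - 5 = -14)
(185173 + (f(9, -11) + 277)*2)*(-376462 + 33377) = (185173 + (-14 + 277)*2)*(-376462 + 33377) = (185173 + 263*2)*(-343085) = (185173 + 526)*(-343085) = 185699*(-343085) = -63710541415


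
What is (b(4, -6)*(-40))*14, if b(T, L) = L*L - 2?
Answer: -19040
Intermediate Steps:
b(T, L) = -2 + L**2 (b(T, L) = L**2 - 2 = -2 + L**2)
(b(4, -6)*(-40))*14 = ((-2 + (-6)**2)*(-40))*14 = ((-2 + 36)*(-40))*14 = (34*(-40))*14 = -1360*14 = -19040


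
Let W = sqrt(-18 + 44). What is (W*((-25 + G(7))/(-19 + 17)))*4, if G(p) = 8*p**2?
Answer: -734*sqrt(26) ≈ -3742.7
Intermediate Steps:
W = sqrt(26) ≈ 5.0990
(W*((-25 + G(7))/(-19 + 17)))*4 = (sqrt(26)*((-25 + 8*7**2)/(-19 + 17)))*4 = (sqrt(26)*((-25 + 8*49)/(-2)))*4 = (sqrt(26)*((-25 + 392)*(-1/2)))*4 = (sqrt(26)*(367*(-1/2)))*4 = (sqrt(26)*(-367/2))*4 = -367*sqrt(26)/2*4 = -734*sqrt(26)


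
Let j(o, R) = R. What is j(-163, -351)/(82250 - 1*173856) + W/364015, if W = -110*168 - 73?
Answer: -1571796853/33345958090 ≈ -0.047136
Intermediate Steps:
W = -18553 (W = -18480 - 73 = -18553)
j(-163, -351)/(82250 - 1*173856) + W/364015 = -351/(82250 - 1*173856) - 18553/364015 = -351/(82250 - 173856) - 18553*1/364015 = -351/(-91606) - 18553/364015 = -351*(-1/91606) - 18553/364015 = 351/91606 - 18553/364015 = -1571796853/33345958090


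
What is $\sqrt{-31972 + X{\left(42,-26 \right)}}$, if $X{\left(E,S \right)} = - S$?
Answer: $i \sqrt{31946} \approx 178.73 i$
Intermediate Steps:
$\sqrt{-31972 + X{\left(42,-26 \right)}} = \sqrt{-31972 - -26} = \sqrt{-31972 + 26} = \sqrt{-31946} = i \sqrt{31946}$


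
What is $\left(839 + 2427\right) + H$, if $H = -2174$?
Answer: $1092$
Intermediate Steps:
$\left(839 + 2427\right) + H = \left(839 + 2427\right) - 2174 = 3266 - 2174 = 1092$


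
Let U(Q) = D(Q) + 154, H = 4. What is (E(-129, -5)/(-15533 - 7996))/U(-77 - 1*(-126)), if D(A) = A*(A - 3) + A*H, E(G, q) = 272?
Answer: -68/15317379 ≈ -4.4394e-6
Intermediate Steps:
D(A) = 4*A + A*(-3 + A) (D(A) = A*(A - 3) + A*4 = A*(-3 + A) + 4*A = 4*A + A*(-3 + A))
U(Q) = 154 + Q*(1 + Q) (U(Q) = Q*(1 + Q) + 154 = 154 + Q*(1 + Q))
(E(-129, -5)/(-15533 - 7996))/U(-77 - 1*(-126)) = (272/(-15533 - 7996))/(154 + (-77 - 1*(-126))*(1 + (-77 - 1*(-126)))) = (272/(-23529))/(154 + (-77 + 126)*(1 + (-77 + 126))) = (272*(-1/23529))/(154 + 49*(1 + 49)) = -272/(23529*(154 + 49*50)) = -272/(23529*(154 + 2450)) = -272/23529/2604 = -272/23529*1/2604 = -68/15317379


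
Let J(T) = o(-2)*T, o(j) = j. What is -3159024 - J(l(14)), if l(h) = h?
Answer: -3158996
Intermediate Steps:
J(T) = -2*T
-3159024 - J(l(14)) = -3159024 - (-2)*14 = -3159024 - 1*(-28) = -3159024 + 28 = -3158996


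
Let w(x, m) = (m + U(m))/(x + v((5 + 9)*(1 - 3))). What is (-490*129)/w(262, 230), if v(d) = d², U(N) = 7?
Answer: -22039220/79 ≈ -2.7898e+5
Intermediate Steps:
w(x, m) = (7 + m)/(784 + x) (w(x, m) = (m + 7)/(x + ((5 + 9)*(1 - 3))²) = (7 + m)/(x + (14*(-2))²) = (7 + m)/(x + (-28)²) = (7 + m)/(x + 784) = (7 + m)/(784 + x))
(-490*129)/w(262, 230) = (-490*129)/(((7 + 230)/(784 + 262))) = -63210/(237/1046) = -63210/((1/1046)*237) = -63210/237/1046 = -63210*1046/237 = -22039220/79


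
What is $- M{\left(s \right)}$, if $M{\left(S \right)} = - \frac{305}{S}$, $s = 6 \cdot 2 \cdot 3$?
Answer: $\frac{305}{36} \approx 8.4722$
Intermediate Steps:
$s = 36$ ($s = 12 \cdot 3 = 36$)
$- M{\left(s \right)} = - \frac{-305}{36} = \left(-1\right) \left(- \frac{305}{36}\right) = \frac{305}{36}$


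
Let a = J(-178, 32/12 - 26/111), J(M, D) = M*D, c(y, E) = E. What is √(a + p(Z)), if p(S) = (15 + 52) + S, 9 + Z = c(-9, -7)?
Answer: I*√522921/37 ≈ 19.544*I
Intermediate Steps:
Z = -16 (Z = -9 - 7 = -16)
J(M, D) = D*M
a = -16020/37 (a = (32/12 - 26/111)*(-178) = (32*(1/12) - 26*1/111)*(-178) = (8/3 - 26/111)*(-178) = (90/37)*(-178) = -16020/37 ≈ -432.97)
p(S) = 67 + S
√(a + p(Z)) = √(-16020/37 + (67 - 16)) = √(-16020/37 + 51) = √(-14133/37) = I*√522921/37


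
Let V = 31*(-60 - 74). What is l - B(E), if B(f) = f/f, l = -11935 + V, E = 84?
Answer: -16090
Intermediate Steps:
V = -4154 (V = 31*(-134) = -4154)
l = -16089 (l = -11935 - 4154 = -16089)
B(f) = 1
l - B(E) = -16089 - 1*1 = -16089 - 1 = -16090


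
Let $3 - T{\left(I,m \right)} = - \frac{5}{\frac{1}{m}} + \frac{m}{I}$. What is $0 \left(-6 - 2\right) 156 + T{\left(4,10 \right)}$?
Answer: $\frac{101}{2} \approx 50.5$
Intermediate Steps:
$T{\left(I,m \right)} = 3 + 5 m - \frac{m}{I}$ ($T{\left(I,m \right)} = 3 - \left(- \frac{5}{\frac{1}{m}} + \frac{m}{I}\right) = 3 - \left(- 5 m + \frac{m}{I}\right) = 3 + \left(5 m - \frac{m}{I}\right) = 3 + 5 m - \frac{m}{I}$)
$0 \left(-6 - 2\right) 156 + T{\left(4,10 \right)} = 0 \left(-6 - 2\right) 156 + \left(3 + 5 \cdot 10 - \frac{10}{4}\right) = 0 \left(-8\right) 156 + \left(3 + 50 - 10 \cdot \frac{1}{4}\right) = 0 \cdot 156 + \left(3 + 50 - \frac{5}{2}\right) = 0 + \frac{101}{2} = \frac{101}{2}$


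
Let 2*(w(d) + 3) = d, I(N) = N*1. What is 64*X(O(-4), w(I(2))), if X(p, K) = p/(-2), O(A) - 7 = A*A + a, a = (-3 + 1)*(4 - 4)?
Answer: -736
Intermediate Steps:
a = 0 (a = -2*0 = 0)
O(A) = 7 + A² (O(A) = 7 + (A*A + 0) = 7 + (A² + 0) = 7 + A²)
I(N) = N
w(d) = -3 + d/2
X(p, K) = -p/2 (X(p, K) = p*(-½) = -p/2)
64*X(O(-4), w(I(2))) = 64*(-(7 + (-4)²)/2) = 64*(-(7 + 16)/2) = 64*(-½*23) = 64*(-23/2) = -736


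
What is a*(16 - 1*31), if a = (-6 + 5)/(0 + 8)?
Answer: 15/8 ≈ 1.8750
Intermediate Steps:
a = -⅛ (a = -1/8 = -1*⅛ = -⅛ ≈ -0.12500)
a*(16 - 1*31) = -(16 - 1*31)/8 = -(16 - 31)/8 = -⅛*(-15) = 15/8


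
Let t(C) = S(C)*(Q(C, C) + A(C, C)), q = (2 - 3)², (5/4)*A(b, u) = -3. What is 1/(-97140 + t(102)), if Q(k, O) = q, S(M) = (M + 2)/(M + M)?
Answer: -255/24770882 ≈ -1.0294e-5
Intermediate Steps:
A(b, u) = -12/5 (A(b, u) = (⅘)*(-3) = -12/5)
q = 1 (q = (-1)² = 1)
S(M) = (2 + M)/(2*M) (S(M) = (2 + M)/((2*M)) = (2 + M)*(1/(2*M)) = (2 + M)/(2*M))
Q(k, O) = 1
t(C) = -7*(2 + C)/(10*C) (t(C) = ((2 + C)/(2*C))*(1 - 12/5) = ((2 + C)/(2*C))*(-7/5) = -7*(2 + C)/(10*C))
1/(-97140 + t(102)) = 1/(-97140 + (7/10)*(-2 - 1*102)/102) = 1/(-97140 + (7/10)*(1/102)*(-2 - 102)) = 1/(-97140 + (7/10)*(1/102)*(-104)) = 1/(-97140 - 182/255) = 1/(-24770882/255) = -255/24770882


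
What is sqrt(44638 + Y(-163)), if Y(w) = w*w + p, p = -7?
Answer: 20*sqrt(178) ≈ 266.83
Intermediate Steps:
Y(w) = -7 + w**2 (Y(w) = w*w - 7 = w**2 - 7 = -7 + w**2)
sqrt(44638 + Y(-163)) = sqrt(44638 + (-7 + (-163)**2)) = sqrt(44638 + (-7 + 26569)) = sqrt(44638 + 26562) = sqrt(71200) = 20*sqrt(178)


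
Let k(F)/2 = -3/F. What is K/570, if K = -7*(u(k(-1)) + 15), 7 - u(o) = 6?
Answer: -56/285 ≈ -0.19649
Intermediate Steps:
k(F) = -6/F (k(F) = 2*(-3/F) = -6/F)
u(o) = 1 (u(o) = 7 - 1*6 = 7 - 6 = 1)
K = -112 (K = -7*(1 + 15) = -7*16 = -112)
K/570 = -112/570 = -112*1/570 = -56/285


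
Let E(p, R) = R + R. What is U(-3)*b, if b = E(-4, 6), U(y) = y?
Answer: -36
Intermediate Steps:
E(p, R) = 2*R
b = 12 (b = 2*6 = 12)
U(-3)*b = -3*12 = -36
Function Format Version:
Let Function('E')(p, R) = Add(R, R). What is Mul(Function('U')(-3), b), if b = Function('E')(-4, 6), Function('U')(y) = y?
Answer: -36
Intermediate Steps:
Function('E')(p, R) = Mul(2, R)
b = 12 (b = Mul(2, 6) = 12)
Mul(Function('U')(-3), b) = Mul(-3, 12) = -36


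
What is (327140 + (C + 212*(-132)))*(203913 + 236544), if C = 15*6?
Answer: 131804995422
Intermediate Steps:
C = 90
(327140 + (C + 212*(-132)))*(203913 + 236544) = (327140 + (90 + 212*(-132)))*(203913 + 236544) = (327140 + (90 - 27984))*440457 = (327140 - 27894)*440457 = 299246*440457 = 131804995422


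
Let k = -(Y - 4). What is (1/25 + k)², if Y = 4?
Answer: 1/625 ≈ 0.0016000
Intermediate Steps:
k = 0 (k = -(4 - 4) = -1*0 = 0)
(1/25 + k)² = (1/25 + 0)² = (1/25)² = 1/625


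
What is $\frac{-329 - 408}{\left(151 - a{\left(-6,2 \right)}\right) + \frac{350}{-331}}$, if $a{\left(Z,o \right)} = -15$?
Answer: $- \frac{243947}{54596} \approx -4.4682$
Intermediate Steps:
$\frac{-329 - 408}{\left(151 - a{\left(-6,2 \right)}\right) + \frac{350}{-331}} = \frac{-329 - 408}{\left(151 - -15\right) + \frac{350}{-331}} = - \frac{737}{\left(151 + 15\right) + 350 \left(- \frac{1}{331}\right)} = - \frac{737}{166 - \frac{350}{331}} = - \frac{737}{\frac{54596}{331}} = \left(-737\right) \frac{331}{54596} = - \frac{243947}{54596}$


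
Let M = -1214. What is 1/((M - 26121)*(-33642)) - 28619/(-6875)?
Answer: 478511797931/114950508750 ≈ 4.1628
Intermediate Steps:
1/((M - 26121)*(-33642)) - 28619/(-6875) = 1/(-1214 - 26121*(-33642)) - 28619/(-6875) = -1/33642/(-27335) - 28619*(-1/6875) = -1/27335*(-1/33642) + 28619/6875 = 1/919604070 + 28619/6875 = 478511797931/114950508750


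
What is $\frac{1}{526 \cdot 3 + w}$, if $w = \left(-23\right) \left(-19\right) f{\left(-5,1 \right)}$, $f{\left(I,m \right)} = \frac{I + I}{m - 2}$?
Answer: $\frac{1}{5948} \approx 0.00016812$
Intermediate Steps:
$f{\left(I,m \right)} = \frac{2 I}{-2 + m}$
$w = 4370$ ($w = \left(-23\right) \left(-19\right) 2 \left(-5\right) \frac{1}{-2 + 1} = 437 \cdot 2 \left(-5\right) \frac{1}{-1} = 437 \cdot 2 \left(-5\right) \left(-1\right) = 437 \cdot 10 = 4370$)
$\frac{1}{526 \cdot 3 + w} = \frac{1}{526 \cdot 3 + 4370} = \frac{1}{1578 + 4370} = \frac{1}{5948}$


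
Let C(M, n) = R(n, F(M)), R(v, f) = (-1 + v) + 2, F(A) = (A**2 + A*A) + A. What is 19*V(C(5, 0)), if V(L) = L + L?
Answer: 38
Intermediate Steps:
F(A) = A + 2*A**2 (F(A) = (A**2 + A**2) + A = 2*A**2 + A = A + 2*A**2)
R(v, f) = 1 + v
C(M, n) = 1 + n
V(L) = 2*L
19*V(C(5, 0)) = 19*(2*(1 + 0)) = 19*(2*1) = 19*2 = 38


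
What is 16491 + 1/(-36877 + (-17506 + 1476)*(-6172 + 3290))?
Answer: 761250665254/46161583 ≈ 16491.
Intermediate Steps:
16491 + 1/(-36877 + (-17506 + 1476)*(-6172 + 3290)) = 16491 + 1/(-36877 - 16030*(-2882)) = 16491 + 1/(-36877 + 46198460) = 16491 + 1/46161583 = 761250665254/46161583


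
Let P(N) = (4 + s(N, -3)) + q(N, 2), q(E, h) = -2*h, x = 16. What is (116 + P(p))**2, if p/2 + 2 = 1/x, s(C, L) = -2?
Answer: 12996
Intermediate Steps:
p = -31/8 (p = -4 + 2/16 = -4 + 2*(1/16) = -4 + 1/8 = -31/8 ≈ -3.8750)
P(N) = -2 (P(N) = (4 - 2) - 2*2 = 2 - 4 = -2)
(116 + P(p))**2 = (116 - 2)**2 = 114**2 = 12996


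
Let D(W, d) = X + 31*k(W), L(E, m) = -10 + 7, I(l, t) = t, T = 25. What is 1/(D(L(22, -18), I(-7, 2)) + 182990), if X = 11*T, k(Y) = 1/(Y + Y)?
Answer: 6/1099559 ≈ 5.4567e-6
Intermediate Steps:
k(Y) = 1/(2*Y)
X = 275 (X = 11*25 = 275)
L(E, m) = -3
D(W, d) = 275 + 31/(2*W) (D(W, d) = 275 + 31*(1/(2*W)) = 275 + 31/(2*W))
1/(D(L(22, -18), I(-7, 2)) + 182990) = 1/((275 + (31/2)/(-3)) + 182990) = 1/((275 + (31/2)*(-⅓)) + 182990) = 1/((275 - 31/6) + 182990) = 1/(1619/6 + 182990) = 1/(1099559/6) = 6/1099559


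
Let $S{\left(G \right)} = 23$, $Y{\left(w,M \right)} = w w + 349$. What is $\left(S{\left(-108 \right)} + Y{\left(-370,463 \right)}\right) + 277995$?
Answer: $415267$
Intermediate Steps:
$Y{\left(w,M \right)} = 349 + w^{2}$ ($Y{\left(w,M \right)} = w^{2} + 349 = 349 + w^{2}$)
$\left(S{\left(-108 \right)} + Y{\left(-370,463 \right)}\right) + 277995 = \left(23 + \left(349 + \left(-370\right)^{2}\right)\right) + 277995 = \left(23 + \left(349 + 136900\right)\right) + 277995 = \left(23 + 137249\right) + 277995 = 137272 + 277995 = 415267$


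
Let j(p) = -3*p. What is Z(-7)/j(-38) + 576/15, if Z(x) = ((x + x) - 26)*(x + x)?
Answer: 12344/285 ≈ 43.312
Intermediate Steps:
Z(x) = 2*x*(-26 + 2*x) (Z(x) = (2*x - 26)*(2*x) = (-26 + 2*x)*(2*x) = 2*x*(-26 + 2*x))
Z(-7)/j(-38) + 576/15 = (4*(-7)*(-13 - 7))/((-3*(-38))) + 576/15 = (4*(-7)*(-20))/114 + 576*(1/15) = 560*(1/114) + 192/5 = 280/57 + 192/5 = 12344/285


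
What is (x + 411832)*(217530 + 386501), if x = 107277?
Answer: 313557928379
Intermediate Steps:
(x + 411832)*(217530 + 386501) = (107277 + 411832)*(217530 + 386501) = 519109*604031 = 313557928379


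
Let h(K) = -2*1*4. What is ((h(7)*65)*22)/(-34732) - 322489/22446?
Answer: -2735976427/194898618 ≈ -14.038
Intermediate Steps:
h(K) = -8 (h(K) = -2*4 = -8)
((h(7)*65)*22)/(-34732) - 322489/22446 = (-8*65*22)/(-34732) - 322489/22446 = -520*22*(-1/34732) - 322489*1/22446 = -11440*(-1/34732) - 322489/22446 = 2860/8683 - 322489/22446 = -2735976427/194898618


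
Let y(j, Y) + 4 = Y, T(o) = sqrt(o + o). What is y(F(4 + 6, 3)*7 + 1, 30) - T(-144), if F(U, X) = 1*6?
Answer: 26 - 12*I*sqrt(2) ≈ 26.0 - 16.971*I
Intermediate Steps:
F(U, X) = 6
T(o) = sqrt(2)*sqrt(o) (T(o) = sqrt(2*o) = sqrt(2)*sqrt(o))
y(j, Y) = -4 + Y
y(F(4 + 6, 3)*7 + 1, 30) - T(-144) = (-4 + 30) - sqrt(2)*sqrt(-144) = 26 - sqrt(2)*12*I = 26 - 12*I*sqrt(2)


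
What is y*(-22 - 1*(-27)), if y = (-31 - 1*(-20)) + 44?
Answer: 165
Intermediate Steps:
y = 33 (y = (-31 + 20) + 44 = -11 + 44 = 33)
y*(-22 - 1*(-27)) = 33*(-22 - 1*(-27)) = 33*(-22 + 27) = 33*5 = 165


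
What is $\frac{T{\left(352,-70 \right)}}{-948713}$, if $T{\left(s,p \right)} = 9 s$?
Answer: $- \frac{3168}{948713} \approx -0.0033393$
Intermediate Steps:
$\frac{T{\left(352,-70 \right)}}{-948713} = \frac{9 \cdot 352}{-948713} = 3168 \left(- \frac{1}{948713}\right) = - \frac{3168}{948713}$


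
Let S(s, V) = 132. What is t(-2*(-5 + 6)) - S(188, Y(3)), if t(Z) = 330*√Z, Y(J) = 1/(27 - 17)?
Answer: -132 + 330*I*√2 ≈ -132.0 + 466.69*I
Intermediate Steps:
Y(J) = ⅒ (Y(J) = 1/10 = ⅒)
t(-2*(-5 + 6)) - S(188, Y(3)) = 330*√(-2*(-5 + 6)) - 1*132 = 330*√(-2*1) - 132 = 330*√(-2) - 132 = 330*(I*√2) - 132 = 330*I*√2 - 132 = -132 + 330*I*√2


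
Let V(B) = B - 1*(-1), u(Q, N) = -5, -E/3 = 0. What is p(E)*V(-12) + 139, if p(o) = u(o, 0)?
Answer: 194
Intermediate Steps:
E = 0 (E = -3*0 = 0)
p(o) = -5
V(B) = 1 + B (V(B) = B + 1 = 1 + B)
p(E)*V(-12) + 139 = -5*(1 - 12) + 139 = -5*(-11) + 139 = 55 + 139 = 194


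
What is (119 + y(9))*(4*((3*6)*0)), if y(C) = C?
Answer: 0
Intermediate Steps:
(119 + y(9))*(4*((3*6)*0)) = (119 + 9)*(4*((3*6)*0)) = 128*(4*(18*0)) = 128*(4*0) = 128*0 = 0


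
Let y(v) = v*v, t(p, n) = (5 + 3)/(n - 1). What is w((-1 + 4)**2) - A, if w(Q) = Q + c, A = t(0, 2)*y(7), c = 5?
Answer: -378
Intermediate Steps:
t(p, n) = 8/(-1 + n)
y(v) = v**2
A = 392 (A = (8/(-1 + 2))*7**2 = (8/1)*49 = (8*1)*49 = 8*49 = 392)
w(Q) = 5 + Q (w(Q) = Q + 5 = 5 + Q)
w((-1 + 4)**2) - A = (5 + (-1 + 4)**2) - 1*392 = (5 + 3**2) - 392 = (5 + 9) - 392 = 14 - 392 = -378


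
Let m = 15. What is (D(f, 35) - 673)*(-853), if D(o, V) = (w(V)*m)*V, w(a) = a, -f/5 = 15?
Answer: -15099806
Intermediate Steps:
f = -75 (f = -5*15 = -75)
D(o, V) = 15*V**2 (D(o, V) = (V*15)*V = (15*V)*V = 15*V**2)
(D(f, 35) - 673)*(-853) = (15*35**2 - 673)*(-853) = (15*1225 - 673)*(-853) = (18375 - 673)*(-853) = 17702*(-853) = -15099806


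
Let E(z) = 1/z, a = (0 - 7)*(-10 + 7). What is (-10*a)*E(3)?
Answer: -70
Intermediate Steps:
a = 21 (a = -7*(-3) = 21)
(-10*a)*E(3) = -10*21/3 = -210*⅓ = -70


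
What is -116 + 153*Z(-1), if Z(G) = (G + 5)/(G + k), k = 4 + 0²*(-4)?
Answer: 88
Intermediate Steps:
k = 4 (k = 4 + 0*(-4) = 4 + 0 = 4)
Z(G) = (5 + G)/(4 + G) (Z(G) = (G + 5)/(G + 4) = (5 + G)/(4 + G))
-116 + 153*Z(-1) = -116 + 153*((5 - 1)/(4 - 1)) = -116 + 153*(4/3) = -116 + 204 = 88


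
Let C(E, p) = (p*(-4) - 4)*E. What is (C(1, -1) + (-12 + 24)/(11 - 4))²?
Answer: 144/49 ≈ 2.9388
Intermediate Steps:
C(E, p) = E*(-4 - 4*p) (C(E, p) = (-4*p - 4)*E = (-4 - 4*p)*E = E*(-4 - 4*p))
(C(1, -1) + (-12 + 24)/(11 - 4))² = (-4*1*(1 - 1) + (-12 + 24)/(11 - 4))² = (-4*1*0 + 12/7)² = (0 + 12*(⅐))² = (0 + 12/7)² = (12/7)² = 144/49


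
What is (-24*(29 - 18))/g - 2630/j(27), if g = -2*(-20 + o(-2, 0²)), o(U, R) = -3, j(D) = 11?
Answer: -61942/253 ≈ -244.83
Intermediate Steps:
g = 46 (g = -2*(-20 - 3) = -2*(-23) = 46)
(-24*(29 - 18))/g - 2630/j(27) = -24*(29 - 18)/46 - 2630/11 = -24*11*(1/46) - 2630*1/11 = -264*1/46 - 2630/11 = -132/23 - 2630/11 = -61942/253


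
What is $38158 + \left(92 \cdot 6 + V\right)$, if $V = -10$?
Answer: $38700$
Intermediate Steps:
$38158 + \left(92 \cdot 6 + V\right) = 38158 + \left(92 \cdot 6 - 10\right) = 38158 + \left(552 - 10\right) = 38158 + 542 = 38700$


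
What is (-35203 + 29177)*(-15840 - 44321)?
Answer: 362530186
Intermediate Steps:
(-35203 + 29177)*(-15840 - 44321) = -6026*(-60161) = 362530186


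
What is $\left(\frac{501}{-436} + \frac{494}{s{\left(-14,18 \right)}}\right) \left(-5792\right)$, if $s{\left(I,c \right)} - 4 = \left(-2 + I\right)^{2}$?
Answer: $- \frac{2370376}{545} \approx -4349.3$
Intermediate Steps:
$s{\left(I,c \right)} = 4 + \left(-2 + I\right)^{2}$
$\left(\frac{501}{-436} + \frac{494}{s{\left(-14,18 \right)}}\right) \left(-5792\right) = \left(\frac{501}{-436} + \frac{494}{4 + \left(-2 - 14\right)^{2}}\right) \left(-5792\right) = \left(501 \left(- \frac{1}{436}\right) + \frac{494}{4 + \left(-16\right)^{2}}\right) \left(-5792\right) = \left(- \frac{501}{436} + \frac{494}{4 + 256}\right) \left(-5792\right) = \left(- \frac{501}{436} + \frac{494}{260}\right) \left(-5792\right) = \left(- \frac{501}{436} + 494 \cdot \frac{1}{260}\right) \left(-5792\right) = \left(- \frac{501}{436} + \frac{19}{10}\right) \left(-5792\right) = \frac{1637}{2180} \left(-5792\right) = - \frac{2370376}{545}$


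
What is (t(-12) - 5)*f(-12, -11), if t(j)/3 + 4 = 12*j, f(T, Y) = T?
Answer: 5388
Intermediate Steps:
t(j) = -12 + 36*j (t(j) = -12 + 3*(12*j) = -12 + 36*j)
(t(-12) - 5)*f(-12, -11) = ((-12 + 36*(-12)) - 5)*(-12) = ((-12 - 432) - 5)*(-12) = (-444 - 5)*(-12) = -449*(-12) = 5388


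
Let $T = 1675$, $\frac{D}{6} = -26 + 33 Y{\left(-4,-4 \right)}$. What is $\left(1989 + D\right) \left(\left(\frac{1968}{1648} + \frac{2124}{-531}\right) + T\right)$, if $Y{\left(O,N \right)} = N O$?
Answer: $\frac{861352236}{103} \approx 8.3626 \cdot 10^{6}$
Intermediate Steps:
$D = 3012$ ($D = 6 \left(-26 + 33 \left(\left(-4\right) \left(-4\right)\right)\right) = 6 \left(-26 + 33 \cdot 16\right) = 6 \left(-26 + 528\right) = 6 \cdot 502 = 3012$)
$\left(1989 + D\right) \left(\left(\frac{1968}{1648} + \frac{2124}{-531}\right) + T\right) = \left(1989 + 3012\right) \left(\left(\frac{1968}{1648} + \frac{2124}{-531}\right) + 1675\right) = 5001 \left(\left(1968 \cdot \frac{1}{1648} + 2124 \left(- \frac{1}{531}\right)\right) + 1675\right) = 5001 \left(\left(\frac{123}{103} - 4\right) + 1675\right) = 5001 \left(- \frac{289}{103} + 1675\right) = 5001 \cdot \frac{172236}{103} = \frac{861352236}{103}$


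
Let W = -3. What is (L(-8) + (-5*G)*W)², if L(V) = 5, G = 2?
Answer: 1225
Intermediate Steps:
(L(-8) + (-5*G)*W)² = (5 - 5*2*(-3))² = (5 - 10*(-3))² = (5 + 30)² = 35² = 1225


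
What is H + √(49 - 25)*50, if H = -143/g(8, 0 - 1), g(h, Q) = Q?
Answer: 143 + 100*√6 ≈ 387.95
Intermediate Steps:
H = 143 (H = -143/(0 - 1) = -143/(-1) = -143*(-1) = 143)
H + √(49 - 25)*50 = 143 + √(49 - 25)*50 = 143 + √24*50 = 143 + (2*√6)*50 = 143 + 100*√6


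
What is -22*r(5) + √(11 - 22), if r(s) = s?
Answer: -110 + I*√11 ≈ -110.0 + 3.3166*I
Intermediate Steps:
-22*r(5) + √(11 - 22) = -22*5 + √(11 - 22) = -110 + √(-11) = -110 + I*√11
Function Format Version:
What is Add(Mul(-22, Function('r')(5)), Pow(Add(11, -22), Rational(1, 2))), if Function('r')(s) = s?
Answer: Add(-110, Mul(I, Pow(11, Rational(1, 2)))) ≈ Add(-110.00, Mul(3.3166, I))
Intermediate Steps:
Add(Mul(-22, Function('r')(5)), Pow(Add(11, -22), Rational(1, 2))) = Add(Mul(-22, 5), Pow(Add(11, -22), Rational(1, 2))) = Add(-110, Pow(-11, Rational(1, 2))) = Add(-110, Mul(I, Pow(11, Rational(1, 2))))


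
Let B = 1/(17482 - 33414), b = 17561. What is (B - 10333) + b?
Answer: 115156495/15932 ≈ 7228.0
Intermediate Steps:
B = -1/15932 (B = 1/(-15932) = -1/15932 ≈ -6.2767e-5)
(B - 10333) + b = (-1/15932 - 10333) + 17561 = -164625357/15932 + 17561 = 115156495/15932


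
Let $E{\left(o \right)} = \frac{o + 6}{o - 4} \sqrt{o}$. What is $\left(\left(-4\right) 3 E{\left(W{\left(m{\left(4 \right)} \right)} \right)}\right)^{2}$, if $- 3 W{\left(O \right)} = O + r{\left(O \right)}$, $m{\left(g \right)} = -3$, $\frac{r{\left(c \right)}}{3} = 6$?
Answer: $- \frac{80}{9} \approx -8.8889$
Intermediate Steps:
$r{\left(c \right)} = 18$ ($r{\left(c \right)} = 3 \cdot 6 = 18$)
$W{\left(O \right)} = -6 - \frac{O}{3}$ ($W{\left(O \right)} = - \frac{O + 18}{3} = - \frac{18 + O}{3} = -6 - \frac{O}{3}$)
$E{\left(o \right)} = \frac{\sqrt{o} \left(6 + o\right)}{-4 + o}$ ($E{\left(o \right)} = \frac{6 + o}{-4 + o} \sqrt{o} = \frac{\sqrt{o} \left(6 + o\right)}{-4 + o}$)
$\left(\left(-4\right) 3 E{\left(W{\left(m{\left(4 \right)} \right)} \right)}\right)^{2} = \left(\left(-4\right) 3 \frac{\sqrt{-6 - -1} \left(6 - 5\right)}{-4 - 5}\right)^{2} = \left(- 12 \frac{\sqrt{-6 + 1} \left(6 + \left(-6 + 1\right)\right)}{-4 + \left(-6 + 1\right)}\right)^{2} = \left(- 12 \frac{\sqrt{-5} \left(6 - 5\right)}{-4 - 5}\right)^{2} = \left(- 12 i \sqrt{5} \frac{1}{-9} \cdot 1\right)^{2} = \left(- 12 i \sqrt{5} \left(- \frac{1}{9}\right) 1\right)^{2} = \left(- 12 \left(- \frac{i \sqrt{5}}{9}\right)\right)^{2} = \left(\frac{4 i \sqrt{5}}{3}\right)^{2} = - \frac{80}{9}$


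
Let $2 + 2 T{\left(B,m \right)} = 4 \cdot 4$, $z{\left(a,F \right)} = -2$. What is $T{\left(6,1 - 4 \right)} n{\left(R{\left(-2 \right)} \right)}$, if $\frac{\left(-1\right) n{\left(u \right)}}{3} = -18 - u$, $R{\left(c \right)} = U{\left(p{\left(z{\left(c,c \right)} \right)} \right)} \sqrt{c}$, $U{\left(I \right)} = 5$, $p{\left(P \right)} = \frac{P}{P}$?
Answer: $378 + 105 i \sqrt{2} \approx 378.0 + 148.49 i$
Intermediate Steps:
$p{\left(P \right)} = 1$
$T{\left(B,m \right)} = 7$ ($T{\left(B,m \right)} = -1 + \frac{4 \cdot 4}{2} = -1 + \frac{1}{2} \cdot 16 = -1 + 8 = 7$)
$R{\left(c \right)} = 5 \sqrt{c}$
$n{\left(u \right)} = 54 + 3 u$ ($n{\left(u \right)} = - 3 \left(-18 - u\right) = 54 + 3 u$)
$T{\left(6,1 - 4 \right)} n{\left(R{\left(-2 \right)} \right)} = 7 \left(54 + 3 \cdot 5 \sqrt{-2}\right) = 7 \left(54 + 3 \cdot 5 i \sqrt{2}\right) = 7 \left(54 + 15 i \sqrt{2}\right) = 378 + 105 i \sqrt{2}$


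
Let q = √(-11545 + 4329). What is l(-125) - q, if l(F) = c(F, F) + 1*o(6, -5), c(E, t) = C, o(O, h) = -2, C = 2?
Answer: -4*I*√451 ≈ -84.947*I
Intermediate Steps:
c(E, t) = 2
l(F) = 0 (l(F) = 2 + 1*(-2) = 2 - 2 = 0)
q = 4*I*√451 (q = √(-7216) = 4*I*√451 ≈ 84.947*I)
l(-125) - q = 0 - 4*I*√451 = -4*I*√451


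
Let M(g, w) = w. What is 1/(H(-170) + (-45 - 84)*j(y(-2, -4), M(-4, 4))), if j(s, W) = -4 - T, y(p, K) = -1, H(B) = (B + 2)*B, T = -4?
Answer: 1/28560 ≈ 3.5014e-5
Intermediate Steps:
H(B) = B*(2 + B) (H(B) = (2 + B)*B = B*(2 + B))
j(s, W) = 0 (j(s, W) = -4 - 1*(-4) = -4 + 4 = 0)
1/(H(-170) + (-45 - 84)*j(y(-2, -4), M(-4, 4))) = 1/(-170*(2 - 170) + (-45 - 84)*0) = 1/(-170*(-168) - 129*0) = 1/(28560 + 0) = 1/28560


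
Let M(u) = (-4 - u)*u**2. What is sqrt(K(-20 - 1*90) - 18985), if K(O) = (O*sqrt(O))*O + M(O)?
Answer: sqrt(1263615 + 12100*I*sqrt(110)) ≈ 1125.5 + 56.377*I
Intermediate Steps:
M(u) = u**2*(-4 - u)
K(O) = O**(5/2) + O**2*(-4 - O) (K(O) = (O*sqrt(O))*O + O**2*(-4 - O) = O**(3/2)*O + O**2*(-4 - O) = O**(5/2) + O**2*(-4 - O))
sqrt(K(-20 - 1*90) - 18985) = sqrt(((-20 - 1*90)**(5/2) - (-20 - 1*90)**2*(4 + (-20 - 1*90))) - 18985) = sqrt(((-20 - 90)**(5/2) - (-20 - 90)**2*(4 + (-20 - 90))) - 18985) = sqrt(((-110)**(5/2) - 1*(-110)**2*(4 - 110)) - 18985) = sqrt((12100*I*sqrt(110) - 1*12100*(-106)) - 18985) = sqrt((12100*I*sqrt(110) + 1282600) - 18985) = sqrt((1282600 + 12100*I*sqrt(110)) - 18985) = sqrt(1263615 + 12100*I*sqrt(110))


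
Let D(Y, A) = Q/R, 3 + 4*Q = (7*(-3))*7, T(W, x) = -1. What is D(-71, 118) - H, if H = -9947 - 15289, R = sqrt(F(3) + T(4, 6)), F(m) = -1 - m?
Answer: 25236 + 15*I*sqrt(5)/2 ≈ 25236.0 + 16.771*I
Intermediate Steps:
Q = -75/2 (Q = -3/4 + ((7*(-3))*7)/4 = -3/4 + (-21*7)/4 = -3/4 + (1/4)*(-147) = -3/4 - 147/4 = -75/2 ≈ -37.500)
R = I*sqrt(5) (R = sqrt((-1 - 1*3) - 1) = sqrt((-1 - 3) - 1) = sqrt(-4 - 1) = sqrt(-5) = I*sqrt(5) ≈ 2.2361*I)
H = -25236
D(Y, A) = 15*I*sqrt(5)/2 (D(Y, A) = -75*(-I*sqrt(5)/5)/2 = -(-15)*I*sqrt(5)/2 = 15*I*sqrt(5)/2)
D(-71, 118) - H = 15*I*sqrt(5)/2 - 1*(-25236) = 15*I*sqrt(5)/2 + 25236 = 25236 + 15*I*sqrt(5)/2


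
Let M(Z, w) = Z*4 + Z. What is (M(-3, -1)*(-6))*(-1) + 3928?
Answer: 3838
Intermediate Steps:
M(Z, w) = 5*Z (M(Z, w) = 4*Z + Z = 5*Z)
(M(-3, -1)*(-6))*(-1) + 3928 = ((5*(-3))*(-6))*(-1) + 3928 = -15*(-6)*(-1) + 3928 = 90*(-1) + 3928 = -90 + 3928 = 3838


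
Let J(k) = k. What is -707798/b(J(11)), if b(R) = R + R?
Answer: -353899/11 ≈ -32173.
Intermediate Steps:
b(R) = 2*R
-707798/b(J(11)) = -707798/(2*11) = -707798/22 = -707798*1/22 = -353899/11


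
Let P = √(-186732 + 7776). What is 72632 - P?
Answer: 72632 - 6*I*√4971 ≈ 72632.0 - 423.03*I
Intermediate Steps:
P = 6*I*√4971 (P = √(-178956) = 6*I*√4971 ≈ 423.03*I)
72632 - P = 72632 - 6*I*√4971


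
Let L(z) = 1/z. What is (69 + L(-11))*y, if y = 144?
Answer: 109152/11 ≈ 9922.9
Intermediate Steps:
(69 + L(-11))*y = (69 + 1/(-11))*144 = (69 - 1/11)*144 = (758/11)*144 = 109152/11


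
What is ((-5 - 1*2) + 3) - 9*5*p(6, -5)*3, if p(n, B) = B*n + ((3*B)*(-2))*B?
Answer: 24296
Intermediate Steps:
p(n, B) = -6*B**2 + B*n (p(n, B) = B*n + (-6*B)*B = B*n - 6*B**2 = -6*B**2 + B*n)
((-5 - 1*2) + 3) - 9*5*p(6, -5)*3 = ((-5 - 1*2) + 3) - 9*5*(-5*(6 - 6*(-5)))*3 = ((-5 - 2) + 3) - 9*5*(-5*(6 + 30))*3 = (-7 + 3) - 9*5*(-5*36)*3 = -4 - 9*5*(-180)*3 = -4 - (-8100)*3 = -4 - 9*(-2700) = -4 + 24300 = 24296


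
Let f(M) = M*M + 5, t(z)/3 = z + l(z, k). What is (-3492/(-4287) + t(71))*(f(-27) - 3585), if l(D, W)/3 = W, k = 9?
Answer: -1201097790/1429 ≈ -8.4052e+5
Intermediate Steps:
l(D, W) = 3*W
t(z) = 81 + 3*z (t(z) = 3*(z + 3*9) = 3*(z + 27) = 3*(27 + z) = 81 + 3*z)
f(M) = 5 + M**2 (f(M) = M**2 + 5 = 5 + M**2)
(-3492/(-4287) + t(71))*(f(-27) - 3585) = (-3492/(-4287) + (81 + 3*71))*((5 + (-27)**2) - 3585) = (-3492*(-1/4287) + (81 + 213))*((5 + 729) - 3585) = (1164/1429 + 294)*(734 - 3585) = (421290/1429)*(-2851) = -1201097790/1429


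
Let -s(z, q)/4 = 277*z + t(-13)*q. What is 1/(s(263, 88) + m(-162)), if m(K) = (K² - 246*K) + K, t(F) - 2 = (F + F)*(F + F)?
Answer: -1/464126 ≈ -2.1546e-6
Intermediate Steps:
t(F) = 2 + 4*F² (t(F) = 2 + (F + F)*(F + F) = 2 + (2*F)*(2*F) = 2 + 4*F²)
m(K) = K² - 245*K
s(z, q) = -2712*q - 1108*z (s(z, q) = -4*(277*z + (2 + 4*(-13)²)*q) = -4*(277*z + (2 + 4*169)*q) = -4*(277*z + (2 + 676)*q) = -4*(277*z + 678*q) = -2712*q - 1108*z)
1/(s(263, 88) + m(-162)) = 1/((-2712*88 - 1108*263) - 162*(-245 - 162)) = 1/((-238656 - 291404) - 162*(-407)) = 1/(-530060 + 65934) = 1/(-464126) = -1/464126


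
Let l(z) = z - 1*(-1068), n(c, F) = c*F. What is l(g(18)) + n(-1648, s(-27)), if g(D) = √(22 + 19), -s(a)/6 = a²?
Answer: 7209420 + √41 ≈ 7.2094e+6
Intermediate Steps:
s(a) = -6*a²
n(c, F) = F*c
g(D) = √41
l(z) = 1068 + z (l(z) = z + 1068 = 1068 + z)
l(g(18)) + n(-1648, s(-27)) = (1068 + √41) - 6*(-27)²*(-1648) = (1068 + √41) - 6*729*(-1648) = (1068 + √41) - 4374*(-1648) = (1068 + √41) + 7208352 = 7209420 + √41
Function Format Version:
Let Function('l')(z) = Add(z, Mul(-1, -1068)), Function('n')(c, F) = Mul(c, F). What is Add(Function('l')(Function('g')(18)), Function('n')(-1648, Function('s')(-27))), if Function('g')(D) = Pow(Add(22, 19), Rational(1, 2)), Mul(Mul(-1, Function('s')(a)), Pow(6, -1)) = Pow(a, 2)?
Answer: Add(7209420, Pow(41, Rational(1, 2))) ≈ 7.2094e+6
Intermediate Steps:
Function('s')(a) = Mul(-6, Pow(a, 2))
Function('n')(c, F) = Mul(F, c)
Function('g')(D) = Pow(41, Rational(1, 2))
Function('l')(z) = Add(1068, z) (Function('l')(z) = Add(z, 1068) = Add(1068, z))
Add(Function('l')(Function('g')(18)), Function('n')(-1648, Function('s')(-27))) = Add(Add(1068, Pow(41, Rational(1, 2))), Mul(Mul(-6, Pow(-27, 2)), -1648)) = Add(Add(1068, Pow(41, Rational(1, 2))), Mul(Mul(-6, 729), -1648)) = Add(Add(1068, Pow(41, Rational(1, 2))), Mul(-4374, -1648)) = Add(Add(1068, Pow(41, Rational(1, 2))), 7208352) = Add(7209420, Pow(41, Rational(1, 2)))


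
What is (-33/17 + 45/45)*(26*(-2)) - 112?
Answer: -1072/17 ≈ -63.059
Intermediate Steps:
(-33/17 + 45/45)*(26*(-2)) - 112 = (-33*1/17 + 45*(1/45))*(-52) - 112 = (-33/17 + 1)*(-52) - 112 = -16/17*(-52) - 112 = 832/17 - 112 = -1072/17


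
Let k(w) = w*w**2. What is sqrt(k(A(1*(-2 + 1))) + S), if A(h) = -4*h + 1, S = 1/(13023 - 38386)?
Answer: sqrt(80410195762)/25363 ≈ 11.180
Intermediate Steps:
S = -1/25363 (S = 1/(-25363) = -1/25363 ≈ -3.9428e-5)
A(h) = 1 - 4*h
k(w) = w**3
sqrt(k(A(1*(-2 + 1))) + S) = sqrt((1 - 4*(-2 + 1))**3 - 1/25363) = sqrt((1 - 4*(-1))**3 - 1/25363) = sqrt((1 + 4)**3 - 1/25363) = sqrt(5**3 - 1/25363) = sqrt(125 - 1/25363) = sqrt(3170374/25363) = sqrt(80410195762)/25363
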